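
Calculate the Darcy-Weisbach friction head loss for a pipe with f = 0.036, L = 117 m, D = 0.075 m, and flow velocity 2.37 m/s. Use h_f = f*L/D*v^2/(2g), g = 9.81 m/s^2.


v^2 = 2.37^2 = 5.6169 m^2/s^2
L/D = 117/0.075 = 1560
h_f = f*(L/D)*v^2/(2g) = 0.036 * 1560 * 5.6169 / 19.62 = 16.0777 m

16.0777 m


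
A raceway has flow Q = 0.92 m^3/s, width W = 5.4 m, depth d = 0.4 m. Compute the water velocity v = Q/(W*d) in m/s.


Cross-sectional area = W * d = 5.4 * 0.4 = 2.16 m^2
Velocity = Q / A = 0.92 / 2.16 = 0.425926 m/s

0.425926 m/s


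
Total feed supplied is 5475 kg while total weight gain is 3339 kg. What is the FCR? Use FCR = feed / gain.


FCR = feed consumed / weight gained
FCR = 5475 kg / 3339 kg = 1.63971

1.63971


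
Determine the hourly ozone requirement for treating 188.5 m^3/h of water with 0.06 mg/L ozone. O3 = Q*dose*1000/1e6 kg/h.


O3 demand (mg/h) = Q * dose * 1000 = 188.5 * 0.06 * 1000 = 11310 mg/h
Convert mg to kg: 11310 / 1e6 = 0.01131 kg/h

0.01131 kg/h


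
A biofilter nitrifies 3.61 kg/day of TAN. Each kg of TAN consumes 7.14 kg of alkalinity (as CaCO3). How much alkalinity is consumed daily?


Alkalinity factor: 7.14 kg CaCO3 consumed per kg TAN nitrified
alk = 3.61 kg TAN * 7.14 = 25.7754 kg CaCO3/day

25.7754 kg CaCO3/day


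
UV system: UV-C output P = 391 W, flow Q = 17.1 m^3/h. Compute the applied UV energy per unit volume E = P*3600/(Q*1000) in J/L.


Energy delivered per hour = 391 W * 3600 s = 1407600 J/h
Volume treated per hour = 17.1 m^3/h * 1000 = 17100 L/h
dose = 1407600 / 17100 = 82.3158 J/L

82.3158 J/L


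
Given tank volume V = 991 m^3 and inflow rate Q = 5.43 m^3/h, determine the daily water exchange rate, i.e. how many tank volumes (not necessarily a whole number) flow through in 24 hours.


Daily flow volume = 5.43 m^3/h * 24 h = 130.32 m^3/day
Exchanges = daily flow / tank volume = 130.32 / 991 = 0.131504 exchanges/day

0.131504 exchanges/day


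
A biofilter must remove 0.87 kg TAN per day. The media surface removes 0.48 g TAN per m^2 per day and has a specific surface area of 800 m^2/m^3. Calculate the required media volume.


A = 0.87*1000 / 0.48 = 1812.5 m^2
V = 1812.5 / 800 = 2.26562

2.26562 m^3


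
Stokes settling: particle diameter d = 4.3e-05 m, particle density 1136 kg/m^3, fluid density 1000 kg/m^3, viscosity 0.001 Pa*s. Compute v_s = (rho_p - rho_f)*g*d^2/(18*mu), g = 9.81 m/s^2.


Density difference: rho_p - rho_f = 1136 - 1000 = 136 kg/m^3
d^2 = (4.3e-05)^2 = 1.849e-09 m^2
Numerator = (rho_p - rho_f) * g * d^2 = 136 * 9.81 * 1.849e-09 = 2.4668618e-06
Denominator = 18 * mu = 18 * 0.001 = 0.018
v_s = 2.4668618e-06 / 0.018 = 1.37048e-04 m/s
Check: Re = rho_f * v_s * d / mu = 1000 * 1.37048e-04 * 4.3e-05 / 0.001 = 0.00589 < 1, so Stokes' law applies.

1.37048e-04 m/s


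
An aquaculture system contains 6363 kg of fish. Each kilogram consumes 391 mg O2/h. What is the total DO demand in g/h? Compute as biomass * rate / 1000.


Total O2 consumption (mg/h) = 6363 kg * 391 mg/(kg*h) = 2487933 mg/h
Convert to g/h: 2487933 / 1000 = 2487.933 g/h

2487.933 g/h


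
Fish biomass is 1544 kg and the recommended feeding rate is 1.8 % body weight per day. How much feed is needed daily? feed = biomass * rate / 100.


Feeding rate fraction = 1.8% / 100 = 0.018
Daily feed = 1544 kg * 0.018 = 27.792 kg/day

27.792 kg/day


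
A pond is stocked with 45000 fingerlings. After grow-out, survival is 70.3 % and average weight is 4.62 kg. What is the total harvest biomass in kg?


Survivors = 45000 * 70.3/100 = 31635 fish
Harvest biomass = survivors * W_f = 31635 * 4.62 = 146153.7 kg

146153.7 kg


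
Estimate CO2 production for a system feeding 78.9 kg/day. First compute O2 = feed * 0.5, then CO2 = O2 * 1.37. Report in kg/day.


O2 = 78.9 * 0.5 = 39.45
CO2 = 39.45 * 1.37 = 54.0465

54.0465 kg/day


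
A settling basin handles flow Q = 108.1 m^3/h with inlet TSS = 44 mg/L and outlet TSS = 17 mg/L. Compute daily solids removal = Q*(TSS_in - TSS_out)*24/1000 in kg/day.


Concentration drop: TSS_in - TSS_out = 44 - 17 = 27 mg/L
Hourly solids removed = Q * dTSS = 108.1 m^3/h * 27 mg/L = 2918.7 g/h  (m^3/h * mg/L = g/h)
Daily solids removed = 2918.7 * 24 = 70048.8 g/day
Convert g to kg: 70048.8 / 1000 = 70.0488 kg/day

70.0488 kg/day


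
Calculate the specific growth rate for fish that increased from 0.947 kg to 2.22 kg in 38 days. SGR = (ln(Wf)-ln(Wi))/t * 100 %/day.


ln(W_f) = ln(2.22) = 0.7975072
ln(W_i) = ln(0.947) = -0.054456186
ln(W_f) - ln(W_i) = 0.7975072 - -0.054456186 = 0.85196339
SGR = 0.85196339 / 38 * 100 = 2.24201 %/day

2.24201 %/day


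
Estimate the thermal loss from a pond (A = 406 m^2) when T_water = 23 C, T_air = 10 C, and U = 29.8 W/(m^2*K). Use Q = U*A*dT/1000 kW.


Temperature difference dT = 23 - 10 = 13 K
Heat loss (W) = U * A * dT = 29.8 * 406 * 13 = 157284.4 W
Convert to kW: 157284.4 / 1000 = 157.2844 kW

157.2844 kW


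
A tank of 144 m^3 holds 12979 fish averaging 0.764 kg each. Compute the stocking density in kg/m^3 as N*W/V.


Total biomass = 12979 fish * 0.764 kg = 9915.956 kg
Density = total biomass / volume = 9915.956 / 144 = 68.8608 kg/m^3

68.8608 kg/m^3


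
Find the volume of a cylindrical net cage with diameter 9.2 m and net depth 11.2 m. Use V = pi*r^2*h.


r = d/2 = 9.2/2 = 4.6 m
Base area = pi*r^2 = pi*4.6^2 = 66.476101 m^2
Volume = 66.476101 * 11.2 = 744.532 m^3

744.532 m^3


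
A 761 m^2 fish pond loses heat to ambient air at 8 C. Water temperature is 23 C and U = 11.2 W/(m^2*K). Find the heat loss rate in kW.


Temperature difference dT = 23 - 8 = 15 K
Heat loss (W) = U * A * dT = 11.2 * 761 * 15 = 127848 W
Convert to kW: 127848 / 1000 = 127.848 kW

127.848 kW


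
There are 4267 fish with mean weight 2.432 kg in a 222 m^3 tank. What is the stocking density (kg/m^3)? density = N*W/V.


Total biomass = 4267 fish * 2.432 kg = 10377.344 kg
Density = total biomass / volume = 10377.344 / 222 = 46.7448 kg/m^3

46.7448 kg/m^3


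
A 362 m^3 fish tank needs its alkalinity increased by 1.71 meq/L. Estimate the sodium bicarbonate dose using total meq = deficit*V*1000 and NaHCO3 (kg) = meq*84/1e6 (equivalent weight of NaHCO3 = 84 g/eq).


Tank volume in L = 362 m^3 * 1000 = 362000 L
Total meq required = 1.71 meq/L * 362000 L = 619020 meq
NaHCO3 mass = 619020 meq * 84 mg/meq / 1e6 = 51.9977 kg

51.9977 kg


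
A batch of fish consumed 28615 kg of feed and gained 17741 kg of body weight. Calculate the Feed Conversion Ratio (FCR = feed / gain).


FCR = feed consumed / weight gained
FCR = 28615 kg / 17741 kg = 1.61293

1.61293


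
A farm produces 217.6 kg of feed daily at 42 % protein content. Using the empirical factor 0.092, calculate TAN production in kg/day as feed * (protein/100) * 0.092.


Protein in feed = 217.6 * 42/100 = 91.392 kg/day
TAN = protein * 0.092 = 91.392 * 0.092 = 8.408064 kg/day

8.408064 kg/day


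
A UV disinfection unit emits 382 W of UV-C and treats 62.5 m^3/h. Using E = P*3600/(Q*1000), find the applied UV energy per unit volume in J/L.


Energy delivered per hour = 382 W * 3600 s = 1375200 J/h
Volume treated per hour = 62.5 m^3/h * 1000 = 62500 L/h
dose = 1375200 / 62500 = 22.0032 J/L

22.0032 J/L


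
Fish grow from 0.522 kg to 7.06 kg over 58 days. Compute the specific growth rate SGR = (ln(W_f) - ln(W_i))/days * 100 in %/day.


ln(W_f) = ln(7.06) = 1.9544451
ln(W_i) = ln(0.522) = -0.65008769
ln(W_f) - ln(W_i) = 1.9544451 - -0.65008769 = 2.6045328
SGR = 2.6045328 / 58 * 100 = 4.49057 %/day

4.49057 %/day


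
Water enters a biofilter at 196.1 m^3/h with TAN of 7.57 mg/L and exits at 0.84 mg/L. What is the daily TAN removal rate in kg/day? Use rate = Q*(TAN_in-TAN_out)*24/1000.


Concentration drop: TAN_in - TAN_out = 7.57 - 0.84 = 6.73 mg/L
Hourly TAN removed = Q * dTAN = 196.1 m^3/h * 6.73 mg/L = 1319.753 g/h  (m^3/h * mg/L = g/h)
Daily TAN removed = 1319.753 * 24 = 31674.072 g/day
Convert to kg/day: 31674.072 / 1000 = 31.674072 kg/day

31.674072 kg/day


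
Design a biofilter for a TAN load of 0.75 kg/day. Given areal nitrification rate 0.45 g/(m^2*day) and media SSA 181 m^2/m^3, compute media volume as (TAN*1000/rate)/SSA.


A = 0.75*1000 / 0.45 = 1666.6667 m^2
V = 1666.6667 / 181 = 9.2081

9.2081 m^3


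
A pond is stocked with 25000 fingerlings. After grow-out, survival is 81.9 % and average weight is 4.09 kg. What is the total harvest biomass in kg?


Survivors = 25000 * 81.9/100 = 20475 fish
Harvest biomass = survivors * W_f = 20475 * 4.09 = 83742.75 kg

83742.75 kg


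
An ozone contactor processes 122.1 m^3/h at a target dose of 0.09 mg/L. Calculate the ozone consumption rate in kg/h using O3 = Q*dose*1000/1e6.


O3 demand (mg/h) = Q * dose * 1000 = 122.1 * 0.09 * 1000 = 10989 mg/h
Convert mg to kg: 10989 / 1e6 = 0.010989 kg/h

0.010989 kg/h


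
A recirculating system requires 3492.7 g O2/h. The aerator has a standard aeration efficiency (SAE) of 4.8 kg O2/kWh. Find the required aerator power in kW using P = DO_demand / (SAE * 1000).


SAE in g O2/kWh = 4.8 * 1000 = 4800 g/kWh
P = DO_demand / SAE_g = 3492.7 / 4800 = 0.727646 kW

0.727646 kW


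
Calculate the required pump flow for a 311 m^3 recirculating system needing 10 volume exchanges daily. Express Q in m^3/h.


Daily recirculation volume = 311 m^3 * 10 = 3110 m^3/day
Flow rate Q = daily volume / 24 h = 3110 / 24 = 129.583 m^3/h

129.583 m^3/h


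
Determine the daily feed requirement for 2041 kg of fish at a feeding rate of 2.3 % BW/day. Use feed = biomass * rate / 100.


Feeding rate fraction = 2.3% / 100 = 0.023
Daily feed = 2041 kg * 0.023 = 46.943 kg/day

46.943 kg/day


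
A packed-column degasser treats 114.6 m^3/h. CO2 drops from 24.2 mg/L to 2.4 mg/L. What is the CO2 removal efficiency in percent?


CO2_out / CO2_in = 2.4 / 24.2 = 0.099173554
Fraction remaining = 0.099173554
efficiency = (1 - 0.099173554) * 100 = 90.0826 %

90.0826 %


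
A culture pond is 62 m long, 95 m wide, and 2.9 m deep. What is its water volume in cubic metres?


Base area = L * W = 62 * 95 = 5890 m^2
Volume = area * depth = 5890 * 2.9 = 17081 m^3

17081 m^3


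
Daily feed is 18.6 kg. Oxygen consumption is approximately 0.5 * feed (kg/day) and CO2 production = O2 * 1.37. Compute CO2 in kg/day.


O2 = 18.6 * 0.5 = 9.3
CO2 = 9.3 * 1.37 = 12.741

12.741 kg/day


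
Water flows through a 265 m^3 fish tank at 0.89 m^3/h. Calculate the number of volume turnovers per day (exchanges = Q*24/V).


Daily flow volume = 0.89 m^3/h * 24 h = 21.36 m^3/day
Exchanges = daily flow / tank volume = 21.36 / 265 = 0.0806038 exchanges/day

0.0806038 exchanges/day


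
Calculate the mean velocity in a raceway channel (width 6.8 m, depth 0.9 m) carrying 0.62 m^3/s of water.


Cross-sectional area = W * d = 6.8 * 0.9 = 6.12 m^2
Velocity = Q / A = 0.62 / 6.12 = 0.101307 m/s

0.101307 m/s


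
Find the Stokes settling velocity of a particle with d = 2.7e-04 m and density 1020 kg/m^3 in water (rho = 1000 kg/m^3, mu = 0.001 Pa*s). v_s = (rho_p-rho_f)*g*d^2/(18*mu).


Density difference: rho_p - rho_f = 1020 - 1000 = 20 kg/m^3
d^2 = (2.7e-04)^2 = 7.29e-08 m^2
Numerator = (rho_p - rho_f) * g * d^2 = 20 * 9.81 * 7.29e-08 = 1.430298e-05
Denominator = 18 * mu = 18 * 0.001 = 0.018
v_s = 1.430298e-05 / 0.018 = 7.9461e-04 m/s
Check: Re = rho_f * v_s * d / mu = 1000 * 7.9461e-04 * 2.7e-04 / 0.001 = 0.215 < 1, so Stokes' law applies.

7.9461e-04 m/s


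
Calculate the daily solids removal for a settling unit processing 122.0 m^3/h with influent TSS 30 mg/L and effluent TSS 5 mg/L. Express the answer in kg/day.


Concentration drop: TSS_in - TSS_out = 30 - 5 = 25 mg/L
Hourly solids removed = Q * dTSS = 122.0 m^3/h * 25 mg/L = 3050 g/h  (m^3/h * mg/L = g/h)
Daily solids removed = 3050 * 24 = 73200 g/day
Convert g to kg: 73200 / 1000 = 73.2 kg/day

73.2 kg/day


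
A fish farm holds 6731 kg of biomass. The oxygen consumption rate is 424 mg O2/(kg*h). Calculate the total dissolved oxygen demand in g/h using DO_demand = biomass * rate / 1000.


Total O2 consumption (mg/h) = 6731 kg * 424 mg/(kg*h) = 2853944 mg/h
Convert to g/h: 2853944 / 1000 = 2853.944 g/h

2853.944 g/h


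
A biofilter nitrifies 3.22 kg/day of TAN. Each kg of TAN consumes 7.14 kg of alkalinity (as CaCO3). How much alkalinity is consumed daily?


Alkalinity factor: 7.14 kg CaCO3 consumed per kg TAN nitrified
alk = 3.22 kg TAN * 7.14 = 22.9908 kg CaCO3/day

22.9908 kg CaCO3/day


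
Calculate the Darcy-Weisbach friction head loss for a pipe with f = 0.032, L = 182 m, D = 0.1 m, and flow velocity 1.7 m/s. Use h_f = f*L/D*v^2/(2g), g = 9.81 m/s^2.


v^2 = 1.7^2 = 2.89 m^2/s^2
L/D = 182/0.1 = 1820
h_f = f*(L/D)*v^2/(2g) = 0.032 * 1820 * 2.89 / 19.62 = 8.57867 m

8.57867 m


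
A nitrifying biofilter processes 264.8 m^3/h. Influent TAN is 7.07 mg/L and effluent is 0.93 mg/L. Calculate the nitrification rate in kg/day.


Concentration drop: TAN_in - TAN_out = 7.07 - 0.93 = 6.14 mg/L
Hourly TAN removed = Q * dTAN = 264.8 m^3/h * 6.14 mg/L = 1625.872 g/h  (m^3/h * mg/L = g/h)
Daily TAN removed = 1625.872 * 24 = 39020.928 g/day
Convert to kg/day: 39020.928 / 1000 = 39.020928 kg/day

39.020928 kg/day


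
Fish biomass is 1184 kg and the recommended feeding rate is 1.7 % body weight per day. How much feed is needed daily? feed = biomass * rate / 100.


Feeding rate fraction = 1.7% / 100 = 0.017
Daily feed = 1184 kg * 0.017 = 20.128 kg/day

20.128 kg/day


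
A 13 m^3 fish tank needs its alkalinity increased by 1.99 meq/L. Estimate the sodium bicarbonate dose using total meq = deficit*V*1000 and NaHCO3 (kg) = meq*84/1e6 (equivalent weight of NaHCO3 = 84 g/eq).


Tank volume in L = 13 m^3 * 1000 = 13000 L
Total meq required = 1.99 meq/L * 13000 L = 25870 meq
NaHCO3 mass = 25870 meq * 84 mg/meq / 1e6 = 2.17308 kg

2.17308 kg


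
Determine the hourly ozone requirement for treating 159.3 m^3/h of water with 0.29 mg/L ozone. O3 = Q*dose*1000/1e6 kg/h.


O3 demand (mg/h) = Q * dose * 1000 = 159.3 * 0.29 * 1000 = 46197 mg/h
Convert mg to kg: 46197 / 1e6 = 0.046197 kg/h

0.046197 kg/h


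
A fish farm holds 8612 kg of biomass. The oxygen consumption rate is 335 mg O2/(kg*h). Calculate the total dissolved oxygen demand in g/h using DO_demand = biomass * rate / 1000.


Total O2 consumption (mg/h) = 8612 kg * 335 mg/(kg*h) = 2885020 mg/h
Convert to g/h: 2885020 / 1000 = 2885.02 g/h

2885.02 g/h


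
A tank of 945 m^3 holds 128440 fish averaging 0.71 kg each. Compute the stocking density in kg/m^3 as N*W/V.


Total biomass = 128440 fish * 0.71 kg = 91192.4 kg
Density = total biomass / volume = 91192.4 / 945 = 96.4999 kg/m^3

96.4999 kg/m^3


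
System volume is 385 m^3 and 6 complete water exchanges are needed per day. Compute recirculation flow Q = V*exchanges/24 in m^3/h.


Daily recirculation volume = 385 m^3 * 6 = 2310 m^3/day
Flow rate Q = daily volume / 24 h = 2310 / 24 = 96.25 m^3/h

96.25 m^3/h


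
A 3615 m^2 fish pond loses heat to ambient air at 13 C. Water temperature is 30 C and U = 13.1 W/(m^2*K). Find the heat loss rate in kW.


Temperature difference dT = 30 - 13 = 17 K
Heat loss (W) = U * A * dT = 13.1 * 3615 * 17 = 805060.5 W
Convert to kW: 805060.5 / 1000 = 805.0605 kW

805.0605 kW


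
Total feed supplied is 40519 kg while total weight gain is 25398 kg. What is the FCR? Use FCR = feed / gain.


FCR = feed consumed / weight gained
FCR = 40519 kg / 25398 kg = 1.59536

1.59536


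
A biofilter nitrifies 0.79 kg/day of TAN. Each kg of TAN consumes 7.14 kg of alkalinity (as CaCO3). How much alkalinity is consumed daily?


Alkalinity factor: 7.14 kg CaCO3 consumed per kg TAN nitrified
alk = 0.79 kg TAN * 7.14 = 5.6406 kg CaCO3/day

5.6406 kg CaCO3/day


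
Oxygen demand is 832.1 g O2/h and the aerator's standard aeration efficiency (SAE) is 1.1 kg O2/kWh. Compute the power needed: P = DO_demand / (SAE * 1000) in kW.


SAE in g O2/kWh = 1.1 * 1000 = 1100 g/kWh
P = DO_demand / SAE_g = 832.1 / 1100 = 0.756455 kW

0.756455 kW


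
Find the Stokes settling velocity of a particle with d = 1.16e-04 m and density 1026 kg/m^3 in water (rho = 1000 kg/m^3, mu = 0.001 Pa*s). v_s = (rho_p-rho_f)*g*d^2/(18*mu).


Density difference: rho_p - rho_f = 1026 - 1000 = 26 kg/m^3
d^2 = (1.16e-04)^2 = 1.3456e-08 m^2
Numerator = (rho_p - rho_f) * g * d^2 = 26 * 9.81 * 1.3456e-08 = 3.4320874e-06
Denominator = 18 * mu = 18 * 0.001 = 0.018
v_s = 3.4320874e-06 / 0.018 = 1.90672e-04 m/s
Check: Re = rho_f * v_s * d / mu = 1000 * 1.90672e-04 * 1.16e-04 / 0.001 = 0.0221 < 1, so Stokes' law applies.

1.90672e-04 m/s


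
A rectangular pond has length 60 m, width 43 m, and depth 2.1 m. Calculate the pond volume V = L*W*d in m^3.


Base area = L * W = 60 * 43 = 2580 m^2
Volume = area * depth = 2580 * 2.1 = 5418 m^3

5418 m^3


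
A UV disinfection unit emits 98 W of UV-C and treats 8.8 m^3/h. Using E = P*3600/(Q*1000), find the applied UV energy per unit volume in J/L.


Energy delivered per hour = 98 W * 3600 s = 352800 J/h
Volume treated per hour = 8.8 m^3/h * 1000 = 8800 L/h
dose = 352800 / 8800 = 40.0909 J/L

40.0909 J/L


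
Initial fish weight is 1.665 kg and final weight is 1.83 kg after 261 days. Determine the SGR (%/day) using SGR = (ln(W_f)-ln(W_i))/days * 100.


ln(W_f) = ln(1.83) = 0.60431597
ln(W_i) = ln(1.665) = 0.50982512
ln(W_f) - ln(W_i) = 0.60431597 - 0.50982512 = 0.09449085
SGR = 0.09449085 / 261 * 100 = 0.0362034 %/day

0.0362034 %/day


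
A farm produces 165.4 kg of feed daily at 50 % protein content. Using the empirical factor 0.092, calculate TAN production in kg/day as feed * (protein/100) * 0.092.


Protein in feed = 165.4 * 50/100 = 82.7 kg/day
TAN = protein * 0.092 = 82.7 * 0.092 = 7.6084 kg/day

7.6084 kg/day


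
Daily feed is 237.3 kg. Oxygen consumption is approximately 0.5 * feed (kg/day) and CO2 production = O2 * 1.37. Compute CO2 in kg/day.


O2 = 237.3 * 0.5 = 118.65
CO2 = 118.65 * 1.37 = 162.5505

162.5505 kg/day


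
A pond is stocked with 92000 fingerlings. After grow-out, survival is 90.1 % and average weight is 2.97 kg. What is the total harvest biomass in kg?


Survivors = 92000 * 90.1/100 = 82892 fish
Harvest biomass = survivors * W_f = 82892 * 2.97 = 246189.24 kg

246189.24 kg


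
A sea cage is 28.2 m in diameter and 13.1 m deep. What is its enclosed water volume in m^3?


r = d/2 = 28.2/2 = 14.1 m
Base area = pi*r^2 = pi*14.1^2 = 624.58004 m^2
Volume = 624.58004 * 13.1 = 8182 m^3

8182 m^3


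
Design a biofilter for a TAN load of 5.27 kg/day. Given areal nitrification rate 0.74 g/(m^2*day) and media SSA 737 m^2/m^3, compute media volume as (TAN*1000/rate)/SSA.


A = 5.27*1000 / 0.74 = 7121.6216 m^2
V = 7121.6216 / 737 = 9.66299

9.66299 m^3


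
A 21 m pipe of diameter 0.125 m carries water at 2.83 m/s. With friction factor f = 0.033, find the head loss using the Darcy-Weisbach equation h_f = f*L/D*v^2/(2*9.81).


v^2 = 2.83^2 = 8.0089 m^2/s^2
L/D = 21/0.125 = 168
h_f = f*(L/D)*v^2/(2g) = 0.033 * 168 * 8.0089 / 19.62 = 2.26307 m

2.26307 m


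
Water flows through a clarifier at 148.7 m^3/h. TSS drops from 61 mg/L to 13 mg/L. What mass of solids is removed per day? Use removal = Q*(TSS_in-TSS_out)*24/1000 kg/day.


Concentration drop: TSS_in - TSS_out = 61 - 13 = 48 mg/L
Hourly solids removed = Q * dTSS = 148.7 m^3/h * 48 mg/L = 7137.6 g/h  (m^3/h * mg/L = g/h)
Daily solids removed = 7137.6 * 24 = 171302.4 g/day
Convert g to kg: 171302.4 / 1000 = 171.3024 kg/day

171.3024 kg/day


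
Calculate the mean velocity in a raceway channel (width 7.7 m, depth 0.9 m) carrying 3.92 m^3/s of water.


Cross-sectional area = W * d = 7.7 * 0.9 = 6.93 m^2
Velocity = Q / A = 3.92 / 6.93 = 0.565657 m/s

0.565657 m/s


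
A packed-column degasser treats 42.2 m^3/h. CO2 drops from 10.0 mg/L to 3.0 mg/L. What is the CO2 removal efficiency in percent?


CO2_out / CO2_in = 3.0 / 10.0 = 0.3
Fraction remaining = 0.3
efficiency = (1 - 0.3) * 100 = 70 %

70 %


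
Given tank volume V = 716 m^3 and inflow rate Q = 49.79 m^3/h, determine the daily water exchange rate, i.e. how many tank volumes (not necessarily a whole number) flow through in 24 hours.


Daily flow volume = 49.79 m^3/h * 24 h = 1194.96 m^3/day
Exchanges = daily flow / tank volume = 1194.96 / 716 = 1.66894 exchanges/day

1.66894 exchanges/day


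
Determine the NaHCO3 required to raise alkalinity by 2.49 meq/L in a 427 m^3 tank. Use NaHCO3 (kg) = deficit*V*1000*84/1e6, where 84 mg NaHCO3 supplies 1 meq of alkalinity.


Tank volume in L = 427 m^3 * 1000 = 427000 L
Total meq required = 2.49 meq/L * 427000 L = 1063230 meq
NaHCO3 mass = 1063230 meq * 84 mg/meq / 1e6 = 89.3113 kg

89.3113 kg


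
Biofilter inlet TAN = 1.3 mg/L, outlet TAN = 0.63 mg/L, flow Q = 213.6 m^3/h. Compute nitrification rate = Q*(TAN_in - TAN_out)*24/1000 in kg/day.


Concentration drop: TAN_in - TAN_out = 1.3 - 0.63 = 0.67 mg/L
Hourly TAN removed = Q * dTAN = 213.6 m^3/h * 0.67 mg/L = 143.112 g/h  (m^3/h * mg/L = g/h)
Daily TAN removed = 143.112 * 24 = 3434.688 g/day
Convert to kg/day: 3434.688 / 1000 = 3.434688 kg/day

3.434688 kg/day


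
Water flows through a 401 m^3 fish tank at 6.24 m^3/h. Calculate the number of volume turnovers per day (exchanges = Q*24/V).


Daily flow volume = 6.24 m^3/h * 24 h = 149.76 m^3/day
Exchanges = daily flow / tank volume = 149.76 / 401 = 0.373466 exchanges/day

0.373466 exchanges/day


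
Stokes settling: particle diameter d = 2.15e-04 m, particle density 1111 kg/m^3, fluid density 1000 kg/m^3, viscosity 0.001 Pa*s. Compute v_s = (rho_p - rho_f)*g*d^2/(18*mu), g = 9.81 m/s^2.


Density difference: rho_p - rho_f = 1111 - 1000 = 111 kg/m^3
d^2 = (2.15e-04)^2 = 4.6225e-08 m^2
Numerator = (rho_p - rho_f) * g * d^2 = 111 * 9.81 * 4.6225e-08 = 5.0334865e-05
Denominator = 18 * mu = 18 * 0.001 = 0.018
v_s = 5.0334865e-05 / 0.018 = 0.00279638 m/s
Check: Re = rho_f * v_s * d / mu = 1000 * 0.00279638 * 2.15e-04 / 0.001 = 0.601 < 1, so Stokes' law applies.

0.00279638 m/s


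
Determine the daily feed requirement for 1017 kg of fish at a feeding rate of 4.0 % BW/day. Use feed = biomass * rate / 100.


Feeding rate fraction = 4.0% / 100 = 0.04
Daily feed = 1017 kg * 0.04 = 40.68 kg/day

40.68 kg/day


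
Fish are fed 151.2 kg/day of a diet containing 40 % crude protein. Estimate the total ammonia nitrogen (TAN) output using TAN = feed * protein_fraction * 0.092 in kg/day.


Protein in feed = 151.2 * 40/100 = 60.48 kg/day
TAN = protein * 0.092 = 60.48 * 0.092 = 5.56416 kg/day

5.56416 kg/day


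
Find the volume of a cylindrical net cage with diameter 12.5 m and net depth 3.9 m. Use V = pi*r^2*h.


r = d/2 = 12.5/2 = 6.25 m
Base area = pi*r^2 = pi*6.25^2 = 122.71846 m^2
Volume = 122.71846 * 3.9 = 478.602 m^3

478.602 m^3


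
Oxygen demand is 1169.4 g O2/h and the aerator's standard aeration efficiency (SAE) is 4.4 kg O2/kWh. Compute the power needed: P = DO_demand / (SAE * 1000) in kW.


SAE in g O2/kWh = 4.4 * 1000 = 4400 g/kWh
P = DO_demand / SAE_g = 1169.4 / 4400 = 0.265773 kW

0.265773 kW


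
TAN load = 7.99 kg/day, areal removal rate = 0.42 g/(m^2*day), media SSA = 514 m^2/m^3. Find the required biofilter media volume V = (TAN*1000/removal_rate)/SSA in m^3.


A = 7.99*1000 / 0.42 = 19023.81 m^2
V = 19023.81 / 514 = 37.0113

37.0113 m^3


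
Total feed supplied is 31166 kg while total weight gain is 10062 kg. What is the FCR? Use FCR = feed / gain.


FCR = feed consumed / weight gained
FCR = 31166 kg / 10062 kg = 3.0974

3.0974


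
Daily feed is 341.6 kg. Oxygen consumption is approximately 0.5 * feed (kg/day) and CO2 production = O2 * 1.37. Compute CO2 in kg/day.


O2 = 341.6 * 0.5 = 170.8
CO2 = 170.8 * 1.37 = 233.996

233.996 kg/day


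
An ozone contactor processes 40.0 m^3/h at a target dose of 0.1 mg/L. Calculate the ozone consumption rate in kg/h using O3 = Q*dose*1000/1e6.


O3 demand (mg/h) = Q * dose * 1000 = 40.0 * 0.1 * 1000 = 4000 mg/h
Convert mg to kg: 4000 / 1e6 = 0.004 kg/h

0.004 kg/h


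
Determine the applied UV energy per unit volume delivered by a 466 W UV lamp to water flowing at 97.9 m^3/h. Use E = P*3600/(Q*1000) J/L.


Energy delivered per hour = 466 W * 3600 s = 1677600 J/h
Volume treated per hour = 97.9 m^3/h * 1000 = 97900 L/h
dose = 1677600 / 97900 = 17.1359 J/L

17.1359 J/L


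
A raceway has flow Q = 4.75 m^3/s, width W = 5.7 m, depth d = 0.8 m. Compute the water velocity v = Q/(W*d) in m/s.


Cross-sectional area = W * d = 5.7 * 0.8 = 4.56 m^2
Velocity = Q / A = 4.75 / 4.56 = 1.04167 m/s

1.04167 m/s


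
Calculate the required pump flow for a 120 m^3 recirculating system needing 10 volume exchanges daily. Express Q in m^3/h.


Daily recirculation volume = 120 m^3 * 10 = 1200 m^3/day
Flow rate Q = daily volume / 24 h = 1200 / 24 = 50 m^3/h

50 m^3/h


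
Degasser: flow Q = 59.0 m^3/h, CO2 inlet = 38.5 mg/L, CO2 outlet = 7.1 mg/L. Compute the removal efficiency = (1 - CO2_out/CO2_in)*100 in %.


CO2_out / CO2_in = 7.1 / 38.5 = 0.18441558
Fraction remaining = 0.18441558
efficiency = (1 - 0.18441558) * 100 = 81.5584 %

81.5584 %


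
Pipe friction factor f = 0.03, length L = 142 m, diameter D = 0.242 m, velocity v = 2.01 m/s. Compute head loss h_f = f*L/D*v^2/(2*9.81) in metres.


v^2 = 2.01^2 = 4.0401 m^2/s^2
L/D = 142/0.242 = 586.77686
h_f = f*(L/D)*v^2/(2g) = 0.03 * 586.77686 * 4.0401 / 19.62 = 3.62483 m

3.62483 m


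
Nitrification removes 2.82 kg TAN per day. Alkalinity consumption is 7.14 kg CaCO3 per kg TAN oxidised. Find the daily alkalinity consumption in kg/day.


Alkalinity factor: 7.14 kg CaCO3 consumed per kg TAN nitrified
alk = 2.82 kg TAN * 7.14 = 20.1348 kg CaCO3/day

20.1348 kg CaCO3/day


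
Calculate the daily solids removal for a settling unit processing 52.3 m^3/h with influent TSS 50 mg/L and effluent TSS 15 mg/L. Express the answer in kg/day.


Concentration drop: TSS_in - TSS_out = 50 - 15 = 35 mg/L
Hourly solids removed = Q * dTSS = 52.3 m^3/h * 35 mg/L = 1830.5 g/h  (m^3/h * mg/L = g/h)
Daily solids removed = 1830.5 * 24 = 43932 g/day
Convert g to kg: 43932 / 1000 = 43.932 kg/day

43.932 kg/day


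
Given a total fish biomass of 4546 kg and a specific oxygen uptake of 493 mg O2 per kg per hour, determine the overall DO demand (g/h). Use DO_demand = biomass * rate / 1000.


Total O2 consumption (mg/h) = 4546 kg * 493 mg/(kg*h) = 2241178 mg/h
Convert to g/h: 2241178 / 1000 = 2241.178 g/h

2241.178 g/h


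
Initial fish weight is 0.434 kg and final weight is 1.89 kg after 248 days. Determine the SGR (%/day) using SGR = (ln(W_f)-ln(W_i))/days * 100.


ln(W_f) = ln(1.89) = 0.63657683
ln(W_i) = ln(0.434) = -0.83471074
ln(W_f) - ln(W_i) = 0.63657683 - -0.83471074 = 1.4712876
SGR = 1.4712876 / 248 * 100 = 0.593261 %/day

0.593261 %/day


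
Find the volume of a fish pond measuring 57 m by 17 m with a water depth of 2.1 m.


Base area = L * W = 57 * 17 = 969 m^2
Volume = area * depth = 969 * 2.1 = 2034.9 m^3

2034.9 m^3


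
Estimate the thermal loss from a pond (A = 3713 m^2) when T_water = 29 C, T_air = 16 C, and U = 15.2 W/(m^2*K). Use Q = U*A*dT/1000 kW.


Temperature difference dT = 29 - 16 = 13 K
Heat loss (W) = U * A * dT = 15.2 * 3713 * 13 = 733688.8 W
Convert to kW: 733688.8 / 1000 = 733.6888 kW

733.6888 kW


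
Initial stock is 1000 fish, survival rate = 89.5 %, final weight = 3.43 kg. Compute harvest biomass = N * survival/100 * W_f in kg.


Survivors = 1000 * 89.5/100 = 895 fish
Harvest biomass = survivors * W_f = 895 * 3.43 = 3069.85 kg

3069.85 kg


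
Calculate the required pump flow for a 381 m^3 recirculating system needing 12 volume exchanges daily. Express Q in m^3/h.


Daily recirculation volume = 381 m^3 * 12 = 4572 m^3/day
Flow rate Q = daily volume / 24 h = 4572 / 24 = 190.5 m^3/h

190.5 m^3/h


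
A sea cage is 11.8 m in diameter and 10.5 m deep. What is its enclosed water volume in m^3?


r = d/2 = 11.8/2 = 5.9 m
Base area = pi*r^2 = pi*5.9^2 = 109.35884 m^2
Volume = 109.35884 * 10.5 = 1148.27 m^3

1148.27 m^3


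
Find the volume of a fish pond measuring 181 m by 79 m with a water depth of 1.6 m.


Base area = L * W = 181 * 79 = 14299 m^2
Volume = area * depth = 14299 * 1.6 = 22878.4 m^3

22878.4 m^3


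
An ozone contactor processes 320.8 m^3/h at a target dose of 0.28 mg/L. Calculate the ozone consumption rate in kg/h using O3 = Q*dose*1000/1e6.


O3 demand (mg/h) = Q * dose * 1000 = 320.8 * 0.28 * 1000 = 89824 mg/h
Convert mg to kg: 89824 / 1e6 = 0.089824 kg/h

0.089824 kg/h


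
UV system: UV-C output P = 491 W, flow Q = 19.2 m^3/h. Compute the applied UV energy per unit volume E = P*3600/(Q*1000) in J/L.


Energy delivered per hour = 491 W * 3600 s = 1767600 J/h
Volume treated per hour = 19.2 m^3/h * 1000 = 19200 L/h
dose = 1767600 / 19200 = 92.0625 J/L

92.0625 J/L


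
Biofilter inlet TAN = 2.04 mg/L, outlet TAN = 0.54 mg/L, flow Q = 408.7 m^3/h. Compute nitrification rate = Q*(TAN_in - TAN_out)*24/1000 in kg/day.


Concentration drop: TAN_in - TAN_out = 2.04 - 0.54 = 1.5 mg/L
Hourly TAN removed = Q * dTAN = 408.7 m^3/h * 1.5 mg/L = 613.05 g/h  (m^3/h * mg/L = g/h)
Daily TAN removed = 613.05 * 24 = 14713.2 g/day
Convert to kg/day: 14713.2 / 1000 = 14.7132 kg/day

14.7132 kg/day


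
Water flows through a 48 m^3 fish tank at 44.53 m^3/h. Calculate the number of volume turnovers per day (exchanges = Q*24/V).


Daily flow volume = 44.53 m^3/h * 24 h = 1068.72 m^3/day
Exchanges = daily flow / tank volume = 1068.72 / 48 = 22.265 exchanges/day

22.265 exchanges/day


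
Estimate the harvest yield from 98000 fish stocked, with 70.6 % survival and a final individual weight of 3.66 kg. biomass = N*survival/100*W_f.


Survivors = 98000 * 70.6/100 = 69188 fish
Harvest biomass = survivors * W_f = 69188 * 3.66 = 253228.08 kg

253228.08 kg


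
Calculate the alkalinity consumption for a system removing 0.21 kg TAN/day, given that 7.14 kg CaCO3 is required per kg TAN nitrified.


Alkalinity factor: 7.14 kg CaCO3 consumed per kg TAN nitrified
alk = 0.21 kg TAN * 7.14 = 1.4994 kg CaCO3/day

1.4994 kg CaCO3/day


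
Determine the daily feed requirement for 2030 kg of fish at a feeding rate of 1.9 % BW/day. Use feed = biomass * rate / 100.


Feeding rate fraction = 1.9% / 100 = 0.019
Daily feed = 2030 kg * 0.019 = 38.57 kg/day

38.57 kg/day


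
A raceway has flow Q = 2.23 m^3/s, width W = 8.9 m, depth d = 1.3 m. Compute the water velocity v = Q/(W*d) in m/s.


Cross-sectional area = W * d = 8.9 * 1.3 = 11.57 m^2
Velocity = Q / A = 2.23 / 11.57 = 0.19274 m/s

0.19274 m/s


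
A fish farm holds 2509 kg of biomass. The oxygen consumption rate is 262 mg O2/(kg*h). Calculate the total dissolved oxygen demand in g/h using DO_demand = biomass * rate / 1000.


Total O2 consumption (mg/h) = 2509 kg * 262 mg/(kg*h) = 657358 mg/h
Convert to g/h: 657358 / 1000 = 657.358 g/h

657.358 g/h


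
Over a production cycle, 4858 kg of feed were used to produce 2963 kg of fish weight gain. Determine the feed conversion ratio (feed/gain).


FCR = feed consumed / weight gained
FCR = 4858 kg / 2963 kg = 1.63955

1.63955


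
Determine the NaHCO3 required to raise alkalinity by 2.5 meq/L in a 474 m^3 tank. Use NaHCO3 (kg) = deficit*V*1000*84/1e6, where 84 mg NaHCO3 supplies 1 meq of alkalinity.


Tank volume in L = 474 m^3 * 1000 = 474000 L
Total meq required = 2.5 meq/L * 474000 L = 1185000 meq
NaHCO3 mass = 1185000 meq * 84 mg/meq / 1e6 = 99.54 kg

99.54 kg


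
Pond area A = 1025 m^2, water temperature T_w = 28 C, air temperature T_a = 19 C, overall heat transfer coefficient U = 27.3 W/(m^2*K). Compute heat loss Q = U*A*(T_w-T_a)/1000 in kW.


Temperature difference dT = 28 - 19 = 9 K
Heat loss (W) = U * A * dT = 27.3 * 1025 * 9 = 251842.5 W
Convert to kW: 251842.5 / 1000 = 251.8425 kW

251.8425 kW


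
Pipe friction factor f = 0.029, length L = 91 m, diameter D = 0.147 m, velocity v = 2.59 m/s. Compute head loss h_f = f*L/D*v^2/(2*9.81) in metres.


v^2 = 2.59^2 = 6.7081 m^2/s^2
L/D = 91/0.147 = 619.04762
h_f = f*(L/D)*v^2/(2g) = 0.029 * 619.04762 * 6.7081 / 19.62 = 6.13794 m

6.13794 m


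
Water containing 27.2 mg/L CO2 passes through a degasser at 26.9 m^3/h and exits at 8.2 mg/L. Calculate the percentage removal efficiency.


CO2_out / CO2_in = 8.2 / 27.2 = 0.30147059
Fraction remaining = 0.30147059
efficiency = (1 - 0.30147059) * 100 = 69.8529 %

69.8529 %


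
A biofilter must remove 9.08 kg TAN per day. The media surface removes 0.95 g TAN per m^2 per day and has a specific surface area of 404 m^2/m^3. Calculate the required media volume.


A = 9.08*1000 / 0.95 = 9557.8947 m^2
V = 9557.8947 / 404 = 23.6582

23.6582 m^3


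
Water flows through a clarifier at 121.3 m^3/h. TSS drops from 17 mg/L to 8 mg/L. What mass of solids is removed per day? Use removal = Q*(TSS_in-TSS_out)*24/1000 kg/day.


Concentration drop: TSS_in - TSS_out = 17 - 8 = 9 mg/L
Hourly solids removed = Q * dTSS = 121.3 m^3/h * 9 mg/L = 1091.7 g/h  (m^3/h * mg/L = g/h)
Daily solids removed = 1091.7 * 24 = 26200.8 g/day
Convert g to kg: 26200.8 / 1000 = 26.2008 kg/day

26.2008 kg/day


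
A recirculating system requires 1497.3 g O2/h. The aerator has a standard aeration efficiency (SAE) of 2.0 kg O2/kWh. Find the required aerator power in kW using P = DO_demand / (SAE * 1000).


SAE in g O2/kWh = 2.0 * 1000 = 2000 g/kWh
P = DO_demand / SAE_g = 1497.3 / 2000 = 0.74865 kW

0.74865 kW


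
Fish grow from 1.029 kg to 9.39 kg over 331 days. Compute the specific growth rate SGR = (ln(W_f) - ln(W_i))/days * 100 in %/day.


ln(W_f) = ln(9.39) = 2.2396453
ln(W_i) = ln(1.029) = 0.028587457
ln(W_f) - ln(W_i) = 2.2396453 - 0.028587457 = 2.2110578
SGR = 2.2110578 / 331 * 100 = 0.667993 %/day

0.667993 %/day


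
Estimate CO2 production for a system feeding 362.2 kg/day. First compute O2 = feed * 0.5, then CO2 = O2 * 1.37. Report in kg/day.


O2 = 362.2 * 0.5 = 181.1
CO2 = 181.1 * 1.37 = 248.107

248.107 kg/day


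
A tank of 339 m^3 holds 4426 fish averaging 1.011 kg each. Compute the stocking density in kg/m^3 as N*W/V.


Total biomass = 4426 fish * 1.011 kg = 4474.686 kg
Density = total biomass / volume = 4474.686 / 339 = 13.1997 kg/m^3

13.1997 kg/m^3


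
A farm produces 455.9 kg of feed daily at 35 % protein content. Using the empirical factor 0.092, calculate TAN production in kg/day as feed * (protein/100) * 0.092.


Protein in feed = 455.9 * 35/100 = 159.565 kg/day
TAN = protein * 0.092 = 159.565 * 0.092 = 14.67998 kg/day

14.67998 kg/day


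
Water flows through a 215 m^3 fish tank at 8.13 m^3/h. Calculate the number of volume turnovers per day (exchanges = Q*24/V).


Daily flow volume = 8.13 m^3/h * 24 h = 195.12 m^3/day
Exchanges = daily flow / tank volume = 195.12 / 215 = 0.907535 exchanges/day

0.907535 exchanges/day


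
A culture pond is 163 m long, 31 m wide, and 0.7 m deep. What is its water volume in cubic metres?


Base area = L * W = 163 * 31 = 5053 m^2
Volume = area * depth = 5053 * 0.7 = 3537.1 m^3

3537.1 m^3


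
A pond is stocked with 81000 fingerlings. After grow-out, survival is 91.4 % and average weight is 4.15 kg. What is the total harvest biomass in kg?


Survivors = 81000 * 91.4/100 = 74034 fish
Harvest biomass = survivors * W_f = 74034 * 4.15 = 307241.1 kg

307241.1 kg


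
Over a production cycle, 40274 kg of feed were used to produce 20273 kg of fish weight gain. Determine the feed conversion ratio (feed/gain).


FCR = feed consumed / weight gained
FCR = 40274 kg / 20273 kg = 1.98658

1.98658


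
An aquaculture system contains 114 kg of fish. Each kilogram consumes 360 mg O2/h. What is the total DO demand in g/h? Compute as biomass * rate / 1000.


Total O2 consumption (mg/h) = 114 kg * 360 mg/(kg*h) = 41040 mg/h
Convert to g/h: 41040 / 1000 = 41.04 g/h

41.04 g/h


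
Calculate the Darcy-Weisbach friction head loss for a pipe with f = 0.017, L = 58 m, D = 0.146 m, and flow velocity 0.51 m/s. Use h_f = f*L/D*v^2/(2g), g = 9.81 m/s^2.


v^2 = 0.51^2 = 0.2601 m^2/s^2
L/D = 58/0.146 = 397.26027
h_f = f*(L/D)*v^2/(2g) = 0.017 * 397.26027 * 0.2601 / 19.62 = 0.0895293 m

0.0895293 m


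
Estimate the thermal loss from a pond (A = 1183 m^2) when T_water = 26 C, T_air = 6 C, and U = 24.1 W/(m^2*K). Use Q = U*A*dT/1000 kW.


Temperature difference dT = 26 - 6 = 20 K
Heat loss (W) = U * A * dT = 24.1 * 1183 * 20 = 570206 W
Convert to kW: 570206 / 1000 = 570.206 kW

570.206 kW


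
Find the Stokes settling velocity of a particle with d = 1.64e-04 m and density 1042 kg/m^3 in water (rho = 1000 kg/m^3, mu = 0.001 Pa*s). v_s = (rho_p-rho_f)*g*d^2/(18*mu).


Density difference: rho_p - rho_f = 1042 - 1000 = 42 kg/m^3
d^2 = (1.64e-04)^2 = 2.6896e-08 m^2
Numerator = (rho_p - rho_f) * g * d^2 = 42 * 9.81 * 2.6896e-08 = 1.108169e-05
Denominator = 18 * mu = 18 * 0.001 = 0.018
v_s = 1.108169e-05 / 0.018 = 6.15649e-04 m/s
Check: Re = rho_f * v_s * d / mu = 1000 * 6.15649e-04 * 1.64e-04 / 0.001 = 0.101 < 1, so Stokes' law applies.

6.15649e-04 m/s


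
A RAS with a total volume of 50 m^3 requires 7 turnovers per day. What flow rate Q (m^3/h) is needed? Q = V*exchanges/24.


Daily recirculation volume = 50 m^3 * 7 = 350 m^3/day
Flow rate Q = daily volume / 24 h = 350 / 24 = 14.5833 m^3/h

14.5833 m^3/h


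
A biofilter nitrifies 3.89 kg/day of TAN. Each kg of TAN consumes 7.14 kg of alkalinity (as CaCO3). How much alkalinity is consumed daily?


Alkalinity factor: 7.14 kg CaCO3 consumed per kg TAN nitrified
alk = 3.89 kg TAN * 7.14 = 27.7746 kg CaCO3/day

27.7746 kg CaCO3/day


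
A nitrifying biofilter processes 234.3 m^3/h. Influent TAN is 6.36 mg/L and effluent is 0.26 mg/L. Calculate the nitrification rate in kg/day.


Concentration drop: TAN_in - TAN_out = 6.36 - 0.26 = 6.1 mg/L
Hourly TAN removed = Q * dTAN = 234.3 m^3/h * 6.1 mg/L = 1429.23 g/h  (m^3/h * mg/L = g/h)
Daily TAN removed = 1429.23 * 24 = 34301.52 g/day
Convert to kg/day: 34301.52 / 1000 = 34.30152 kg/day

34.30152 kg/day


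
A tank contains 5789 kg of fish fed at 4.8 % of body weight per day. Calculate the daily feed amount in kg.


Feeding rate fraction = 4.8% / 100 = 0.048
Daily feed = 5789 kg * 0.048 = 277.872 kg/day

277.872 kg/day


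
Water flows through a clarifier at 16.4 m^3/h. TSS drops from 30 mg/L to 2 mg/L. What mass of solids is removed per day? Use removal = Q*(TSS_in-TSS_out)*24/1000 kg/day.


Concentration drop: TSS_in - TSS_out = 30 - 2 = 28 mg/L
Hourly solids removed = Q * dTSS = 16.4 m^3/h * 28 mg/L = 459.2 g/h  (m^3/h * mg/L = g/h)
Daily solids removed = 459.2 * 24 = 11020.8 g/day
Convert g to kg: 11020.8 / 1000 = 11.0208 kg/day

11.0208 kg/day


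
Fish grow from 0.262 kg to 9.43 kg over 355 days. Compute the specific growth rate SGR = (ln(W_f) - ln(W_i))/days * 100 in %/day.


ln(W_f) = ln(9.43) = 2.2438961
ln(W_i) = ln(0.262) = -1.3394108
ln(W_f) - ln(W_i) = 2.2438961 - -1.3394108 = 3.5833069
SGR = 3.5833069 / 355 * 100 = 1.00938 %/day

1.00938 %/day


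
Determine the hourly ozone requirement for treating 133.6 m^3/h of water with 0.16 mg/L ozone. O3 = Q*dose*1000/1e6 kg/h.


O3 demand (mg/h) = Q * dose * 1000 = 133.6 * 0.16 * 1000 = 21376 mg/h
Convert mg to kg: 21376 / 1e6 = 0.021376 kg/h

0.021376 kg/h


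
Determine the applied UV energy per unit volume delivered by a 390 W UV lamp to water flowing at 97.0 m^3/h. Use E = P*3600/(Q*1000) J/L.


Energy delivered per hour = 390 W * 3600 s = 1404000 J/h
Volume treated per hour = 97.0 m^3/h * 1000 = 97000 L/h
dose = 1404000 / 97000 = 14.4742 J/L

14.4742 J/L


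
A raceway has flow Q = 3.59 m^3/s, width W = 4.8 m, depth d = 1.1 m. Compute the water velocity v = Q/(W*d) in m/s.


Cross-sectional area = W * d = 4.8 * 1.1 = 5.28 m^2
Velocity = Q / A = 3.59 / 5.28 = 0.679924 m/s

0.679924 m/s


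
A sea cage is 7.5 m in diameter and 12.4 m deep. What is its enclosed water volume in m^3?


r = d/2 = 7.5/2 = 3.75 m
Base area = pi*r^2 = pi*3.75^2 = 44.178647 m^2
Volume = 44.178647 * 12.4 = 547.815 m^3

547.815 m^3
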